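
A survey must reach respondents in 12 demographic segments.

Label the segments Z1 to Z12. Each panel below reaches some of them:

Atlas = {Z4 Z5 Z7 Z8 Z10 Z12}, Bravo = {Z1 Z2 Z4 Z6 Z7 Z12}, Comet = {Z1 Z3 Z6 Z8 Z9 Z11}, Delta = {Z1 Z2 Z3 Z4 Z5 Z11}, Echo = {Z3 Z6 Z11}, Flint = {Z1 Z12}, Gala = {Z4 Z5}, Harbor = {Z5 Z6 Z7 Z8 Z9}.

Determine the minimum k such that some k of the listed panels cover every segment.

3

Atlas and Bravo and Comet together: Atlas ∪ Bravo ∪ Comet = {Z1, Z2, Z3, Z4, Z5, Z6, Z7, Z8, Z9, Z10, Z11, Z12} — every segment is covered.
Only Atlas contains Z10, so Atlas is forced; the remaining 6 segments need at least 2 more panels (each remaining panel adds at most 5) — so at least 3 panels are needed, and 3 is optimal.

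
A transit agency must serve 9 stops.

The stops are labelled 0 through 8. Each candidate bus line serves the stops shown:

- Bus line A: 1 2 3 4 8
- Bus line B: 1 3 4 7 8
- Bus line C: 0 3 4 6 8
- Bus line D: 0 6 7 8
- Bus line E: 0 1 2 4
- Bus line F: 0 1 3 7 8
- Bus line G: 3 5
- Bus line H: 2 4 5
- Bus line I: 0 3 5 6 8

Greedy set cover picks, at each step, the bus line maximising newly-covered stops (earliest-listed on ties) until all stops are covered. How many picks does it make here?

Greedy: pick A (covers 5 new) → pick D (covers 3 new) → pick G (covers 1 new). Total picks: 3.

3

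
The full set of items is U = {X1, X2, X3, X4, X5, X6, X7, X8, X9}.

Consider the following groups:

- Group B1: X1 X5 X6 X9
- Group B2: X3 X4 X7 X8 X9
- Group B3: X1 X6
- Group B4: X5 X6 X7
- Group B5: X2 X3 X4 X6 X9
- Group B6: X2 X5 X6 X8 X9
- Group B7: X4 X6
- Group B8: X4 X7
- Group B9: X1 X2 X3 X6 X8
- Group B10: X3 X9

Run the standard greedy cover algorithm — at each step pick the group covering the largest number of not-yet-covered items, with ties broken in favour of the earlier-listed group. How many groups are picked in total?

3

Greedy: pick B2 (covers 5 new) → pick B1 (covers 3 new) → pick B5 (covers 1 new). Total picks: 3.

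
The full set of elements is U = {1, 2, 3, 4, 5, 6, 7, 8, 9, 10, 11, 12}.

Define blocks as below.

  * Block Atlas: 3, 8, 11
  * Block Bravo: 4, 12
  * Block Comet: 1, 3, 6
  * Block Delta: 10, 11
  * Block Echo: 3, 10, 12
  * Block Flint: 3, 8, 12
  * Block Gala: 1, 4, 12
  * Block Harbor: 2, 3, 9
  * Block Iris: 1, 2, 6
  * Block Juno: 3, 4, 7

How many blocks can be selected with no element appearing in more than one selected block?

Bravo, Comet, Delta are pairwise disjoint (Bravo={4,12}; Comet={1,3,6}; Delta={10,11}).
Every remaining block overlaps one of these, and no 4 of the listed blocks are pairwise disjoint, so 3 is the maximum.

3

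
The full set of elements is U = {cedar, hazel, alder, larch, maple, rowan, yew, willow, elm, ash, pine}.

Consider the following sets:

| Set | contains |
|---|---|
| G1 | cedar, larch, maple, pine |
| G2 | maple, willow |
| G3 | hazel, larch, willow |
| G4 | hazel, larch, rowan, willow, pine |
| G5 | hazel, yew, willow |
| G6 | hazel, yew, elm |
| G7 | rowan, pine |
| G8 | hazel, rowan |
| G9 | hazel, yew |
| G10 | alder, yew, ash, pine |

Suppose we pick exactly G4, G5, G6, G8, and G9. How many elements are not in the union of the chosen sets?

4

Union of G4, G5, G6, G8, G9 = {hazel, larch, rowan, yew, willow, elm, pine}.
Not covered: cedar, alder, maple, ash — 4 elements.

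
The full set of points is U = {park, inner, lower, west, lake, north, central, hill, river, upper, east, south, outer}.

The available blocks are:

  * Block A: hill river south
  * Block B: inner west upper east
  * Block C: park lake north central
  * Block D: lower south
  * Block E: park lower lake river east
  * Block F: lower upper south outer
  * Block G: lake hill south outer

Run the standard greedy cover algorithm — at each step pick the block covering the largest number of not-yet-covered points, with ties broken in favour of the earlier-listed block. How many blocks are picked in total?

4

Greedy: pick E (covers 5 new) → pick B (covers 3 new) → pick G (covers 3 new) → pick C (covers 2 new). Total picks: 4.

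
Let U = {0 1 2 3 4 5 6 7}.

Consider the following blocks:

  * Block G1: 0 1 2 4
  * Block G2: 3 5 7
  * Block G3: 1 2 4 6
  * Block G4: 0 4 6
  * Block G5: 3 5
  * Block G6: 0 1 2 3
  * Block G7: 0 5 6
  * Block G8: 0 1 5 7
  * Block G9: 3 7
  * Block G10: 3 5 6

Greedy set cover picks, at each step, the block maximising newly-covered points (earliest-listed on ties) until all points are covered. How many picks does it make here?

3

Greedy: pick G1 (covers 4 new) → pick G2 (covers 3 new) → pick G3 (covers 1 new). Total picks: 3.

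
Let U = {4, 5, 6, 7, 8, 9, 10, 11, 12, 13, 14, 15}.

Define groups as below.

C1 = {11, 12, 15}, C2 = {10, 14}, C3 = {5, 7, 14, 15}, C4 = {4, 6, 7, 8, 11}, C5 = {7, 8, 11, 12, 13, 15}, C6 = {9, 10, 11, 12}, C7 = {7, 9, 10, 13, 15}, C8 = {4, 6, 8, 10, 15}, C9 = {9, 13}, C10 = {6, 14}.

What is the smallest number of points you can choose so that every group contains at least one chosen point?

H = {8, 9, 12, 14} meets every group (each contains at least one member of H), and |H| = 4.
No choice of 3 points meets every group, so 4 is the minimum.

4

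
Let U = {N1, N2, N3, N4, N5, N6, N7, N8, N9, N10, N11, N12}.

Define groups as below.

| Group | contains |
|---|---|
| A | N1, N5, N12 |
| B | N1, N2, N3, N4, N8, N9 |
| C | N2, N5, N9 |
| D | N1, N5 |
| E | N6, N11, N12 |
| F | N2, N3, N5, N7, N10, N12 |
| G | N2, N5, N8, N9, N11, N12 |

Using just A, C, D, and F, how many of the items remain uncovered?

4

Union of A, C, D, F = {N1, N2, N3, N5, N7, N9, N10, N12}.
Not covered: N4, N6, N8, N11 — 4 items.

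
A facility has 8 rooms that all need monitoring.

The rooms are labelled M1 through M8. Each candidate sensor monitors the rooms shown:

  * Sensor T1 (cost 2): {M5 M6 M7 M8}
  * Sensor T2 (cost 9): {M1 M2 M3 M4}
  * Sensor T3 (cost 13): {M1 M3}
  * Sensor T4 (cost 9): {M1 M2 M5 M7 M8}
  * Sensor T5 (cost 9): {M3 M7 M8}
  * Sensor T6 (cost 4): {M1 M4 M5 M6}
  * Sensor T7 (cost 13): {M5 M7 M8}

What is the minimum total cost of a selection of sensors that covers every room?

11

T1, T2 together cover every room (T1 ∪ T2 = {M1, M2, M3, M4, M5, M6, M7, M8}); total cost 2 + 9 = 11.
The greedy pick T1, T6, T2 costs 15; no covering selection beats 11.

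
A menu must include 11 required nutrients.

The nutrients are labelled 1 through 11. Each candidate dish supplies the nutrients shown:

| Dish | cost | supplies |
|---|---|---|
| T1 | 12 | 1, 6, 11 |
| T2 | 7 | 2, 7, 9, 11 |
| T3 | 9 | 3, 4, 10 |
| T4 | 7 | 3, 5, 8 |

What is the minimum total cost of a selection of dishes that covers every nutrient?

T1, T2, T3, T4 together cover every nutrient (T1 ∪ T2 ∪ T3 ∪ T4 = {1, 2, 3, 4, 5, 6, 7, 8, 9, 10, 11}); total cost 12 + 7 + 9 + 7 = 35.
No covering selection has total cost below 35.

35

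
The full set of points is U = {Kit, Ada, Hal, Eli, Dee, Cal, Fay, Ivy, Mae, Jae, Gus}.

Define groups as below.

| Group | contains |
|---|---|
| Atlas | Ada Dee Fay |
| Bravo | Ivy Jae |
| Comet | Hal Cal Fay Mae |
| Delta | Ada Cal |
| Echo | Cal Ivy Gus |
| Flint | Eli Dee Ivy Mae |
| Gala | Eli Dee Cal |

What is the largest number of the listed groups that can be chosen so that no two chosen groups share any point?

Atlas, Echo are pairwise disjoint (Atlas={Ada,Dee,Fay}; Echo={Cal,Ivy,Gus}).
Every remaining group overlaps one of these, and no 3 of the listed groups are pairwise disjoint, so 2 is the maximum.

2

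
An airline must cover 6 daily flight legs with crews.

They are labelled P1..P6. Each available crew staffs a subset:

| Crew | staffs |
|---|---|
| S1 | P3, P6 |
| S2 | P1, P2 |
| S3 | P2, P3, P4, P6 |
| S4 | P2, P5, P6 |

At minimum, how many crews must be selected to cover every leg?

Take {S2, S3, S4}. Their union is {P1, P2, P3, P4, P5, P6}, which is all 6 legs.
Only S2 contains P1, so S2 is forced; the remaining 4 legs need at least 2 more crews (each remaining crew adds at most 3) — so at least 3 crews are needed, and 3 is optimal.

3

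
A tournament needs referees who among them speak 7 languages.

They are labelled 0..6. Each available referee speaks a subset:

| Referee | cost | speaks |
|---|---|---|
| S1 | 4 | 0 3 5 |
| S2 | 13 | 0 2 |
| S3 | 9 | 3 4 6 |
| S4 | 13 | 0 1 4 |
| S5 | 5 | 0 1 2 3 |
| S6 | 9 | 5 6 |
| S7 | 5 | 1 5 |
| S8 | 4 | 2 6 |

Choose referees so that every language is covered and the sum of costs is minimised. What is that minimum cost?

S1, S3, S5 together cover every language (S1 ∪ S3 ∪ S5 = {0, 1, 2, 3, 4, 5, 6}); total cost 4 + 9 + 5 = 18.
The greedy pick S5, S1, S8, S3 costs 22; no covering selection beats 18.

18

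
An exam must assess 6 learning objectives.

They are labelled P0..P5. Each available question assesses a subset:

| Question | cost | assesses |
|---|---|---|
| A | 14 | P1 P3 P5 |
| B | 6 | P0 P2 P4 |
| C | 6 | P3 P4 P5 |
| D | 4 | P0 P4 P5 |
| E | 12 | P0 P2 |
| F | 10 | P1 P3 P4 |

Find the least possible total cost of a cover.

B, D, F together cover every objective (B ∪ D ∪ F = {P0, P1, P2, P3, P4, P5}); total cost 6 + 4 + 10 = 20.
No covering selection has total cost below 20.

20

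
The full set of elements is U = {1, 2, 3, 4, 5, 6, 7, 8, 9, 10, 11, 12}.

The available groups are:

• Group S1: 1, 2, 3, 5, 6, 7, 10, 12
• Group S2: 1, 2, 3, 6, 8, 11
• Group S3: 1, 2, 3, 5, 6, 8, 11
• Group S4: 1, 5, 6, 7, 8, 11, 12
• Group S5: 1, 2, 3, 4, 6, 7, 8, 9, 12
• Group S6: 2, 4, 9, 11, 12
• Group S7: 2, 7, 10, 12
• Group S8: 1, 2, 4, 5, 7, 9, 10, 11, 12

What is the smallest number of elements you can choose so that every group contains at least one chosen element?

2

The 2 elements {1, 12} hit every group.
No single element lies in every group, so at least 2 are needed and 2 is optimal.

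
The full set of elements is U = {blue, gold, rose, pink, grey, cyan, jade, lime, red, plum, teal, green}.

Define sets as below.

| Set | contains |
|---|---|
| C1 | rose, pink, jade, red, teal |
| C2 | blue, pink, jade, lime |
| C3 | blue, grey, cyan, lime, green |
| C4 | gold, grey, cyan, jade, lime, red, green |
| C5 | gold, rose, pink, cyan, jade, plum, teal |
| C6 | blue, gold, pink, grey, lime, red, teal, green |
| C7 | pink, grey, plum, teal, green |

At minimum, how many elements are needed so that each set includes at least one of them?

2

H = {pink, grey} meets every set (each contains at least one member of H), and |H| = 2.
The sets C1, C3 are pairwise disjoint, so any hitting set needs a separate element for each — at least 2. Hence 2 is optimal.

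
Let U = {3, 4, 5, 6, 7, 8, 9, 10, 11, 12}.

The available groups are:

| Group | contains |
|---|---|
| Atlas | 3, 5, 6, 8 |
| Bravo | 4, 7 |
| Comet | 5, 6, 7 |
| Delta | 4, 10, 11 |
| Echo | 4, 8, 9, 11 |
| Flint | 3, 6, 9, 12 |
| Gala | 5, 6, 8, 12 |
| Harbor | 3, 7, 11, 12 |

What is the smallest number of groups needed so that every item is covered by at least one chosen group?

4

Bravo and Delta and Flint and Gala together: Bravo ∪ Delta ∪ Flint ∪ Gala = {3, 4, 5, 6, 7, 8, 9, 10, 11, 12} — every item is covered.
No 3 of the 8 groups cover everything (all 56 combinations miss at least one item), so 4 is optimal.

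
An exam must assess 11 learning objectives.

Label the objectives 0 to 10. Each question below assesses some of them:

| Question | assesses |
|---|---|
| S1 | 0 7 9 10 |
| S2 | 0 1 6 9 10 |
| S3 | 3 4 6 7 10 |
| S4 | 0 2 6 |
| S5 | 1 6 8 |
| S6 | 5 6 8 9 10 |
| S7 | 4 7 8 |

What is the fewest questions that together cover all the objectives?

4

Take {S3, S4, S5, S6}. Their union is {0, 1, 2, 3, 4, 5, 6, 7, 8, 9, 10}, which is all 11 objectives.
No 3 of the 7 questions cover everything (all 35 combinations miss at least one objective), so 4 is optimal.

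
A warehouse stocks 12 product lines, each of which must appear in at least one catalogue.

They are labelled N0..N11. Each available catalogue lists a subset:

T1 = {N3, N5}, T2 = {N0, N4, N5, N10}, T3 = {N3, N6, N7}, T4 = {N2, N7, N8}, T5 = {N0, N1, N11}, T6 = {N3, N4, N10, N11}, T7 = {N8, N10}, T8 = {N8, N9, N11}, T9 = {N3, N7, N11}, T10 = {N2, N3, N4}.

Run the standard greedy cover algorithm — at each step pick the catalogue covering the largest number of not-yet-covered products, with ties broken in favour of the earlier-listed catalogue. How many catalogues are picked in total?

5

Greedy: pick T2 (covers 4 new) → pick T3 (covers 3 new) → pick T8 (covers 3 new) → pick T4 (covers 1 new) → pick T5 (covers 1 new). Total picks: 5.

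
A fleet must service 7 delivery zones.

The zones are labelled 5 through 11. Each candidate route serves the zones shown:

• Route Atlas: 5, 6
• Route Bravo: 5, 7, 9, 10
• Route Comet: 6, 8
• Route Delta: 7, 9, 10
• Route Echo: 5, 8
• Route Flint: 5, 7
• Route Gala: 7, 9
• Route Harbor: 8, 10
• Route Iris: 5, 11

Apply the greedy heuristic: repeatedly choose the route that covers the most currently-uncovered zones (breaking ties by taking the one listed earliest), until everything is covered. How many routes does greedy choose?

3

Greedy: pick Bravo (covers 4 new) → pick Comet (covers 2 new) → pick Iris (covers 1 new). Total picks: 3.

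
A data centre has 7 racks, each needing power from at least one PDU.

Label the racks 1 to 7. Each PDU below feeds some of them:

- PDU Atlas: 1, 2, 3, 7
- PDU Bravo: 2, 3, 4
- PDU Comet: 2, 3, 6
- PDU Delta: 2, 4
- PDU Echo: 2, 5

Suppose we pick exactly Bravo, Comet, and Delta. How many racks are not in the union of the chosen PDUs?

3

Union of Bravo, Comet, Delta = {2, 3, 4, 6}.
Not covered: 1, 5, 7 — 3 racks.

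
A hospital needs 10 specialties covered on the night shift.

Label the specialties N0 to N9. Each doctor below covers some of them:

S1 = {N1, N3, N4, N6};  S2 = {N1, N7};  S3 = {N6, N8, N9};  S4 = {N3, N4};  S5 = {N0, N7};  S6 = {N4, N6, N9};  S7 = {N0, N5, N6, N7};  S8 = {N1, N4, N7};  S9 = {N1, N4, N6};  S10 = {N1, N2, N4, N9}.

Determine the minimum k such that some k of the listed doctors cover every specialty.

S3 and S4 and S7 and S10 together: S3 ∪ S4 ∪ S7 ∪ S10 = {N0, N1, N2, N3, N4, N5, N6, N7, N8, N9} — every specialty is covered.
Only S3 contains N8, so S3 is forced; the remaining 7 specialties need at least 3 more doctors (each remaining doctor adds at most 3) — so at least 4 doctors are needed, and 4 is optimal.

4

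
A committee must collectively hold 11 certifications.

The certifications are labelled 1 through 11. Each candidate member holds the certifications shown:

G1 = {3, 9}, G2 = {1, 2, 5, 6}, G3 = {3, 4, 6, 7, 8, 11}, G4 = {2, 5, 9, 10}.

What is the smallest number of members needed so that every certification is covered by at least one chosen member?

3

Take {G2, G3, G4}. Their union is {1, 2, 3, 4, 5, 6, 7, 8, 9, 10, 11}, which is all 11 certifications.
Only G2 contains 1, so G2 is forced; the remaining 7 certifications need at least 2 more members (each remaining member adds at most 5) — so at least 3 members are needed, and 3 is optimal.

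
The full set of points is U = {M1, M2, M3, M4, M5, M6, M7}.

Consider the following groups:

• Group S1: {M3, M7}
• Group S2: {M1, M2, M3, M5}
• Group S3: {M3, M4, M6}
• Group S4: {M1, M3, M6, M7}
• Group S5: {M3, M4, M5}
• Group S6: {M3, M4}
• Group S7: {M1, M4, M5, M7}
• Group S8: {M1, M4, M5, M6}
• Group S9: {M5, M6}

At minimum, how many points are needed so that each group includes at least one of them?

2

H = {M3, M5} meets every group (each contains at least one member of H), and |H| = 2.
The groups S1, S8 are pairwise disjoint, so any hitting set needs a separate point for each — at least 2. Hence 2 is optimal.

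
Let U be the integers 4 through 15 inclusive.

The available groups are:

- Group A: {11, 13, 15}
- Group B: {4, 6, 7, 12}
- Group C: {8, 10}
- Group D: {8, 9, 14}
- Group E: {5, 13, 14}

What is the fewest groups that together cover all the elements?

5

Take {A, B, C, D, E}. Their union is {4, 5, 6, 7, 8, 9, 10, 11, 12, 13, 14, 15}, which is all 12 elements.
No 4 of the 5 groups cover everything (all 5 combinations miss at least one element), so 5 is optimal.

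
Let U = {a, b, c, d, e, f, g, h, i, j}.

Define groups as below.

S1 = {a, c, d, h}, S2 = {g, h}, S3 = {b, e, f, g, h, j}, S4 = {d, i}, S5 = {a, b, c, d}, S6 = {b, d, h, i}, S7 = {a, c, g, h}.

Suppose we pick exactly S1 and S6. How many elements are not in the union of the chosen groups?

Union of S1, S6 = {a, b, c, d, h, i}.
Not covered: e, f, g, j — 4 elements.

4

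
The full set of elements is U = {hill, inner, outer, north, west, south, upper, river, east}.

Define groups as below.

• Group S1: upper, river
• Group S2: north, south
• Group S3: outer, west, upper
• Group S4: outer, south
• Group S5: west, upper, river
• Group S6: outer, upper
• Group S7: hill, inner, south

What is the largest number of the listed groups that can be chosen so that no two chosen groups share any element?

2

S3, S7 are pairwise disjoint (S3={outer,west,upper}; S7={hill,inner,south}).
Every remaining group overlaps one of these, and no 3 of the listed groups are pairwise disjoint, so 2 is the maximum.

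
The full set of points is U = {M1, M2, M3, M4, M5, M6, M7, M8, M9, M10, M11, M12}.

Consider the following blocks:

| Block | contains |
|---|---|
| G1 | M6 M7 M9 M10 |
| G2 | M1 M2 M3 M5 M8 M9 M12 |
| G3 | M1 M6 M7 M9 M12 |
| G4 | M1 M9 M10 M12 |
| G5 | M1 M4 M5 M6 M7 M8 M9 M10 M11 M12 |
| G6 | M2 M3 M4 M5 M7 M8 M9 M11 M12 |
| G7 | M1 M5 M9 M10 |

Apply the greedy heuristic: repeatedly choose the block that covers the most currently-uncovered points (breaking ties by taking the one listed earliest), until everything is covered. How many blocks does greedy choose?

Greedy: pick G5 (covers 10 new) → pick G2 (covers 2 new). Total picks: 2.

2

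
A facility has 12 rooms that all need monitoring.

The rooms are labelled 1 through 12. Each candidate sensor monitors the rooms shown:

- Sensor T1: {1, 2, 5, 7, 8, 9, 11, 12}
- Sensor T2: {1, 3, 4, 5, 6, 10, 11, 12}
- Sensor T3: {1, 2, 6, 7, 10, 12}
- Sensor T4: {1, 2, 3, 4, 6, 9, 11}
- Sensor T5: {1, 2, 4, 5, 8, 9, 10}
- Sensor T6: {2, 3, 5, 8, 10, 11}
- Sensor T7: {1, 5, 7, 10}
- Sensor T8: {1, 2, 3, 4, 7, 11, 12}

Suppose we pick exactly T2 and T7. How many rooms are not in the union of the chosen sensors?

Union of T2, T7 = {1, 3, 4, 5, 6, 7, 10, 11, 12}.
Not covered: 2, 8, 9 — 3 rooms.

3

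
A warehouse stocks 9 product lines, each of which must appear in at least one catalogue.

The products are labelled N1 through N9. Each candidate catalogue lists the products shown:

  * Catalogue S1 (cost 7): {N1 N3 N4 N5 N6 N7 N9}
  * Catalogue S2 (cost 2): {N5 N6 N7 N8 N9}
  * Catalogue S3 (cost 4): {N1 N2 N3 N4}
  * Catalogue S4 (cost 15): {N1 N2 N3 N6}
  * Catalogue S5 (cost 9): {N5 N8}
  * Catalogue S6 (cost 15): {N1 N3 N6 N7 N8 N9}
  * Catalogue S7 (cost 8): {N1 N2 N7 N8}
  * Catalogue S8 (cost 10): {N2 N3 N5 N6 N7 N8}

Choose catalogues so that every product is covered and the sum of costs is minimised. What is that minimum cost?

S2, S3 together cover every product (S2 ∪ S3 = {N1, N2, N3, N4, N5, N6, N7, N8, N9}); total cost 2 + 4 = 6.
No covering selection has total cost below 6.

6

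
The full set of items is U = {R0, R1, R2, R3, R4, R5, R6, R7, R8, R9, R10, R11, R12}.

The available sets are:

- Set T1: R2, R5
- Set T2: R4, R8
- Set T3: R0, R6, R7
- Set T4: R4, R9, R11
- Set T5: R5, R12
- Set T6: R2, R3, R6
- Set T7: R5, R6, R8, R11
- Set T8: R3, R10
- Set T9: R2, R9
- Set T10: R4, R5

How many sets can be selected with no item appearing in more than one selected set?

5

T2, T3, T5, T8, T9 are pairwise disjoint (T2={R4,R8}; T3={R0,R6,R7}; T5={R5,R12}; T8={R3,R10}; T9={R2,R9}).
Every remaining set overlaps one of these, and no 6 of the listed sets are pairwise disjoint, so 5 is the maximum.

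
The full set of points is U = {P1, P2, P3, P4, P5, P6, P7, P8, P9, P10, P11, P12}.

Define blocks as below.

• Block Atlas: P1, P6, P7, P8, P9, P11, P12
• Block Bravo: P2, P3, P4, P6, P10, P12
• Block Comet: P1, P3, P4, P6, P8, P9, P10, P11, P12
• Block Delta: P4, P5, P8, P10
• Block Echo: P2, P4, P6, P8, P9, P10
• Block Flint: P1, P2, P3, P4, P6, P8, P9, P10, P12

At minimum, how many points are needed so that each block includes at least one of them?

The 2 points {P4, P7} hit every block.
No single point lies in every block, so at least 2 are needed and 2 is optimal.

2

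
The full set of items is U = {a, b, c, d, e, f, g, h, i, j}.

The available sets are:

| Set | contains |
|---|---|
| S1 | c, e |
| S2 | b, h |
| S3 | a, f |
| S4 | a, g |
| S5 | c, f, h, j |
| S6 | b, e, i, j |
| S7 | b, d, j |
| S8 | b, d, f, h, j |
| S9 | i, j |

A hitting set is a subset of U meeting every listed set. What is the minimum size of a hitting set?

T = {a, b, c, i} meets every set (each contains at least one member of T), and |T| = 4.
The sets S1, S2, S3, S9 are pairwise disjoint, so any hitting set needs a separate item for each — at least 4. Hence 4 is optimal.

4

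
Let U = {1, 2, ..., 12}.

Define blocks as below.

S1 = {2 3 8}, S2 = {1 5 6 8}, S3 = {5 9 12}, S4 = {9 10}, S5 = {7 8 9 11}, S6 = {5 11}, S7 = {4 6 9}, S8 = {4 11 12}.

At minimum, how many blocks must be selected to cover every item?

Take {S1, S2, S4, S5, S8}. Their union is {1, 2, 3, 4, 5, 6, 7, 8, 9, 10, 11, 12}, which is all 12 items.
No 4 of the 8 blocks cover everything (all 70 combinations miss at least one item), so 5 is optimal.

5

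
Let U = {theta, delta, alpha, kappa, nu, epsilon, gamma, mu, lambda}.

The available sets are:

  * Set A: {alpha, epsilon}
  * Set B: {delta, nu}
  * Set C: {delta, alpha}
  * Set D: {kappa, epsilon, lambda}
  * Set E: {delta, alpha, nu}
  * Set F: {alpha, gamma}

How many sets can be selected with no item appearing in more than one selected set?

3

B, D, F are pairwise disjoint (B={delta,nu}; D={kappa,epsilon,lambda}; F={alpha,gamma}).
Every remaining set overlaps one of these, and no 4 of the listed sets are pairwise disjoint, so 3 is the maximum.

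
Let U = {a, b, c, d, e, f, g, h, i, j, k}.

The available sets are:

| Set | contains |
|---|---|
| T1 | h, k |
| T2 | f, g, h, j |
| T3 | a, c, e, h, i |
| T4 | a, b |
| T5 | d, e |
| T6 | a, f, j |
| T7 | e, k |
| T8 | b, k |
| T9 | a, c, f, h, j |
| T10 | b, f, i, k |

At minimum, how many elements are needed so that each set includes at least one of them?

The 4 elements {a, e, j, k} hit every set.
No choice of 3 elements meets every set, so 4 is the minimum.

4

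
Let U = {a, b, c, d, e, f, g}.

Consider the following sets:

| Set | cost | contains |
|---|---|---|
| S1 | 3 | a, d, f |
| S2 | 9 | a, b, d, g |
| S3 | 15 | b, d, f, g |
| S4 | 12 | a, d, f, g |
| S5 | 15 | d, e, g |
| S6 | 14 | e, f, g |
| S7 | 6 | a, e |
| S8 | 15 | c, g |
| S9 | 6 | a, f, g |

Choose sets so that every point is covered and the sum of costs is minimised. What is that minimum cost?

33

S1, S2, S7, S8 together cover every point (S1 ∪ S2 ∪ S7 ∪ S8 = {a, b, c, d, e, f, g}); total cost 3 + 9 + 6 + 15 = 33.
No covering selection has total cost below 33.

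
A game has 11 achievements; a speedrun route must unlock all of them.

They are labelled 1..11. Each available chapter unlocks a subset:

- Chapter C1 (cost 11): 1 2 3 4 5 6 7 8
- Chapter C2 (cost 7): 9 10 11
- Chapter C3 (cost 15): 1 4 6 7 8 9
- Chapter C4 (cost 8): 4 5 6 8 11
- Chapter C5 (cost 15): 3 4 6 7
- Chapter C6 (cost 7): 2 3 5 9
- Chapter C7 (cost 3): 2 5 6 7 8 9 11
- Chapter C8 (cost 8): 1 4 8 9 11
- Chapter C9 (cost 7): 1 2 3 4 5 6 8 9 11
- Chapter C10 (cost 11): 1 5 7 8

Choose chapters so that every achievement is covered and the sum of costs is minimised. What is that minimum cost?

C2, C7, C9 together cover every achievement (C2 ∪ C7 ∪ C9 = {1, 2, 3, 4, 5, 6, 7, 8, 9, 10, 11}); total cost 7 + 3 + 7 = 17.
No covering selection has total cost below 17.

17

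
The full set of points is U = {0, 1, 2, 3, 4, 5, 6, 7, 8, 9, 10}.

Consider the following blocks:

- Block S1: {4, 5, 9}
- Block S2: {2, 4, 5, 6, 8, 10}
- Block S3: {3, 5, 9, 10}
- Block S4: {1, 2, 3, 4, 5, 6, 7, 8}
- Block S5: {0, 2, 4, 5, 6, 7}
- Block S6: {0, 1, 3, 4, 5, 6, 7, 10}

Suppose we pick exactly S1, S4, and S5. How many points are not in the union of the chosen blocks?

1

Union of S1, S4, S5 = {0, 1, 2, 3, 4, 5, 6, 7, 8, 9}.
Not covered: 10 — 1 point.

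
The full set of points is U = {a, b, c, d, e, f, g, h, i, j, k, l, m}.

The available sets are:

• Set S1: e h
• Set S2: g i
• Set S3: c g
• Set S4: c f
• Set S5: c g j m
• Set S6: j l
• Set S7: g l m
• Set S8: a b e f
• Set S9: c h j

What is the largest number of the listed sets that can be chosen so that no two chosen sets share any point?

4

S1, S2, S4, S6 are pairwise disjoint (S1={e,h}; S2={g,i}; S4={c,f}; S6={j,l}).
Every remaining set overlaps one of these, and no 5 of the listed sets are pairwise disjoint, so 4 is the maximum.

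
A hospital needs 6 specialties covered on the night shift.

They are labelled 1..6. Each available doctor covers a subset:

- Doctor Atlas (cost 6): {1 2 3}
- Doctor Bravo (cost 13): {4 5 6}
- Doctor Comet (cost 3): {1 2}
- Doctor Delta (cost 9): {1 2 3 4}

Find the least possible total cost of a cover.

Atlas, Bravo together cover every specialty (Atlas ∪ Bravo = {1, 2, 3, 4, 5, 6}); total cost 6 + 13 = 19.
The greedy pick Comet, Bravo, Atlas costs 22; no covering selection beats 19.

19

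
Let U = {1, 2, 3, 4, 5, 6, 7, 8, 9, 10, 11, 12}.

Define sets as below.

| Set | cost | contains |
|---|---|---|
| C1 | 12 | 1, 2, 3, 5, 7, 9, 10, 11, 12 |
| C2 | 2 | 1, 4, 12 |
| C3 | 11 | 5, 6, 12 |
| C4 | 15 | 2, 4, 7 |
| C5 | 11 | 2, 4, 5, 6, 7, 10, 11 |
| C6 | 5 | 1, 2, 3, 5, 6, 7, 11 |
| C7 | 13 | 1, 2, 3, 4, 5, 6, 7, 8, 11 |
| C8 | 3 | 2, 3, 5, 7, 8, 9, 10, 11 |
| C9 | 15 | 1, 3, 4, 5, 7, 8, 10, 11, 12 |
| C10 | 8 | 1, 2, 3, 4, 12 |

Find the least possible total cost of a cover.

10

C2, C6, C8 together cover every point (C2 ∪ C6 ∪ C8 = {1, 2, 3, 4, 5, 6, 7, 8, 9, 10, 11, 12}); total cost 2 + 5 + 3 = 10.
No covering selection has total cost below 10.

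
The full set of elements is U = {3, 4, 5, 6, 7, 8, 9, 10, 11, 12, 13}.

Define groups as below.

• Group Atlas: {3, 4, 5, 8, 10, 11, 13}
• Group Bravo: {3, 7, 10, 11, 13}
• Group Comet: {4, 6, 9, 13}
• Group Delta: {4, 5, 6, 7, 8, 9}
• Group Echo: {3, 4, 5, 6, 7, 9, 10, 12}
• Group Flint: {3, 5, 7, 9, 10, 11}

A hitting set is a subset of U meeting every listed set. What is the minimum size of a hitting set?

2

Take H = {4, 11}. Each listed group contains at least one of these, so H is a hitting set of size 2.
No single element lies in every group, so at least 2 are needed and 2 is optimal.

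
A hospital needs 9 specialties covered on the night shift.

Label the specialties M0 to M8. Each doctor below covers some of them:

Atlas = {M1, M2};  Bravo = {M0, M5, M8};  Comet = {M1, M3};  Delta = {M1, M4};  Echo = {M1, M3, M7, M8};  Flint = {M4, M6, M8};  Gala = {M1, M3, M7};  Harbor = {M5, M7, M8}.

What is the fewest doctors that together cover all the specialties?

4

Atlas and Bravo and Echo and Flint together: Atlas ∪ Bravo ∪ Echo ∪ Flint = {M0, M1, M2, M3, M4, M5, M6, M7, M8} — every specialty is covered.
Only Atlas contains M2, so Atlas is forced; the remaining 7 specialties need at least 3 more doctors (each remaining doctor adds at most 3) — so at least 4 doctors are needed, and 4 is optimal.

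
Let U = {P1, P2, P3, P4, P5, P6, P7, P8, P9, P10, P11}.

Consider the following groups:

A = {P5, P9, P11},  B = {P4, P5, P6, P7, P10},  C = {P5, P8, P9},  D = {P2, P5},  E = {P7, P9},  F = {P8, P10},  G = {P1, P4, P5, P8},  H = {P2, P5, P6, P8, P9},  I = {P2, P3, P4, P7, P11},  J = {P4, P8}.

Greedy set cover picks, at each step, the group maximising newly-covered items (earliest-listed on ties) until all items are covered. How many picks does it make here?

Greedy: pick B (covers 5 new) → pick H (covers 3 new) → pick I (covers 2 new) → pick G (covers 1 new). Total picks: 4.

4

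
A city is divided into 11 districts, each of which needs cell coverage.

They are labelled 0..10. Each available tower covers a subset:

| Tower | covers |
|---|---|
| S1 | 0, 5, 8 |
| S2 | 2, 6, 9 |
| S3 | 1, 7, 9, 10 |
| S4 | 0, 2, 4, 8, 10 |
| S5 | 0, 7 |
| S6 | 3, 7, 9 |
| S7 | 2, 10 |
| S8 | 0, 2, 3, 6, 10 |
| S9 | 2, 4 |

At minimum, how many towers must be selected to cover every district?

S1 and S3 and S4 and S8 together: S1 ∪ S3 ∪ S4 ∪ S8 = {0, 1, 2, 3, 4, 5, 6, 7, 8, 9, 10} — every district is covered.
No 3 of the 9 towers cover everything (all 84 combinations miss at least one district), so 4 is optimal.

4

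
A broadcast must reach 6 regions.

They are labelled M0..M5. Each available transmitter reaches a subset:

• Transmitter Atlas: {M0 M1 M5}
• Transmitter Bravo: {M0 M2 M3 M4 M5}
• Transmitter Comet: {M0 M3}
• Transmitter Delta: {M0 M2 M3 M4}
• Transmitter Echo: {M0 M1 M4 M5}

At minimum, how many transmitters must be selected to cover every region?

Delta and Echo together: Delta ∪ Echo = {M0, M1, M2, M3, M4, M5} — every region is covered.
No single transmitter has all 6 regions (the largest, Bravo, has 5), so 2 is optimal.

2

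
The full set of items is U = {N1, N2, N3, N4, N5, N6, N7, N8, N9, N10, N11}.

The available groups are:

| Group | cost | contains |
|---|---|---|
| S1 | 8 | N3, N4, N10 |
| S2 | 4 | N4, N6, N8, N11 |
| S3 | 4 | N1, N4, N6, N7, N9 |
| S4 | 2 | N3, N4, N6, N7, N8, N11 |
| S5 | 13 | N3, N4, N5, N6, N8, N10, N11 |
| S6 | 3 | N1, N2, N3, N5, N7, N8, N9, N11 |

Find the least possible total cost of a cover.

13

S1, S4, S6 together cover every item (S1 ∪ S4 ∪ S6 = {N1, N2, N3, N4, N5, N6, N7, N8, N9, N10, N11}); total cost 8 + 2 + 3 = 13.
No covering selection has total cost below 13.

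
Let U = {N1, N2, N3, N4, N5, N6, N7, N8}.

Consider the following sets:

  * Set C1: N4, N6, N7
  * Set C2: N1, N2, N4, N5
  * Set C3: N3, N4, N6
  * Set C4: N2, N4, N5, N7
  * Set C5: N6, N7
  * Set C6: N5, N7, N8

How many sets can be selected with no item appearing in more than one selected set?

C3, C6 are pairwise disjoint (C3={N3,N4,N6}; C6={N5,N7,N8}).
Every remaining set overlaps one of these, and no 3 of the listed sets are pairwise disjoint, so 2 is the maximum.

2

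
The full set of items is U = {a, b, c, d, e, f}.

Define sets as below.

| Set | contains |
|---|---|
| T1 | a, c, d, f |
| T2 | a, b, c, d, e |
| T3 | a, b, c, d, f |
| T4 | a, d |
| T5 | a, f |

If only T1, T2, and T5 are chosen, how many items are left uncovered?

0

Union of T1, T2, T5 = {a, b, c, d, e, f} — that's every item, so 0 are uncovered.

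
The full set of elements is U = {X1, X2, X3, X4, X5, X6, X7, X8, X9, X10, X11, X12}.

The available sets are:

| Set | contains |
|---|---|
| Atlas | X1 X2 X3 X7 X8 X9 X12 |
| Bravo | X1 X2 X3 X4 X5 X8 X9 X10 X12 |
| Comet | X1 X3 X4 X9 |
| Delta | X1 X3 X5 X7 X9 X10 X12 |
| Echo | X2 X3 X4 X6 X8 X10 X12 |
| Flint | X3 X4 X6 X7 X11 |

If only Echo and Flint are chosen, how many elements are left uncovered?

3

Union of Echo, Flint = {X2, X3, X4, X6, X7, X8, X10, X11, X12}.
Not covered: X1, X5, X9 — 3 elements.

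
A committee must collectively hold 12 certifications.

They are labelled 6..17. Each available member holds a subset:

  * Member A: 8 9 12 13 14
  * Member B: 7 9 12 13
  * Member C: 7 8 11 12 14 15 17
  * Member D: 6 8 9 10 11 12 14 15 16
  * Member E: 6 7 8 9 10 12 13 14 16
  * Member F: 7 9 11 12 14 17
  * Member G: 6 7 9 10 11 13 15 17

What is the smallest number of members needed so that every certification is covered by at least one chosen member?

Take {D, G}. Their union is {6, 7, 8, 9, 10, 11, 12, 13, 14, 15, 16, 17}, which is all 12 certifications.
No single member has all 12 certifications (the largest, D, has 9), so 2 is optimal.

2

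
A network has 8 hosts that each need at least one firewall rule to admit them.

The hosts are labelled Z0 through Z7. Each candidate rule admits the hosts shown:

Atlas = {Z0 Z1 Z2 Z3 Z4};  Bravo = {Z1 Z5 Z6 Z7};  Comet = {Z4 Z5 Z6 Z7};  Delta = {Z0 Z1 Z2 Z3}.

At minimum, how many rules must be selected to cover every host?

Take {Atlas, Bravo}. Their union is {Z0, Z1, Z2, Z3, Z4, Z5, Z6, Z7}, which is all 8 hosts.
No single rule has all 8 hosts (the largest, Atlas, has 5), so 2 is optimal.

2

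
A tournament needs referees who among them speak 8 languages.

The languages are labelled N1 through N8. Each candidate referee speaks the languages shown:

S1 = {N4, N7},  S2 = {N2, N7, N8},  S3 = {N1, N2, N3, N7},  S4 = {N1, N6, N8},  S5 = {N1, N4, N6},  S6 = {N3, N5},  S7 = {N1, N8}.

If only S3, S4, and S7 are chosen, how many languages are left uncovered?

Union of S3, S4, S7 = {N1, N2, N3, N6, N7, N8}.
Not covered: N4, N5 — 2 languages.

2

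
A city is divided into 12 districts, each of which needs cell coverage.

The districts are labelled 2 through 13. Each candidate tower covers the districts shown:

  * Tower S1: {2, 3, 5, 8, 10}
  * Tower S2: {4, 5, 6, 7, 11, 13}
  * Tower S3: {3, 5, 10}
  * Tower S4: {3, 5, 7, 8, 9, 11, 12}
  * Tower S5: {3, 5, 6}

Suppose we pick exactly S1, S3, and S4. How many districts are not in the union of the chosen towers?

Union of S1, S3, S4 = {2, 3, 5, 7, 8, 9, 10, 11, 12}.
Not covered: 4, 6, 13 — 3 districts.

3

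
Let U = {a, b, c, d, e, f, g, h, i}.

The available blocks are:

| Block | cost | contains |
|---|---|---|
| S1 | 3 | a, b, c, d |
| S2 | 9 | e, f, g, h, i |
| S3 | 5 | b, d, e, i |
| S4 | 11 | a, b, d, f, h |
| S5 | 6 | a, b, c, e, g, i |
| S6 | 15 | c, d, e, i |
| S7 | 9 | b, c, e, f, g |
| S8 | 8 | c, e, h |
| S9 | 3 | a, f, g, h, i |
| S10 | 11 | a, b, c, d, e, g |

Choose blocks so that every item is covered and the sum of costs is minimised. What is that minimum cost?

S1, S3, S9 together cover every item (S1 ∪ S3 ∪ S9 = {a, b, c, d, e, f, g, h, i}); total cost 3 + 5 + 3 = 11.
No covering selection has total cost below 11.

11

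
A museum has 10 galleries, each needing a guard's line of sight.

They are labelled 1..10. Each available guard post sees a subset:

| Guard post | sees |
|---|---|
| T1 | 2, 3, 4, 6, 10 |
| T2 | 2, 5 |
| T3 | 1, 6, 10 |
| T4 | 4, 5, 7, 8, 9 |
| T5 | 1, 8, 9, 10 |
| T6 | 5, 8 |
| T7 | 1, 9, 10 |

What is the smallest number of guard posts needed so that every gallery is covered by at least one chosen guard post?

Take {T1, T4, T5}. Their union is {1, 2, 3, 4, 5, 6, 7, 8, 9, 10}, which is all 10 galleries.
Only T1 contains 3, so T1 is forced; the remaining 5 galleries need at least 2 more guard posts (each remaining guard post adds at most 4) — so at least 3 guard posts are needed, and 3 is optimal.

3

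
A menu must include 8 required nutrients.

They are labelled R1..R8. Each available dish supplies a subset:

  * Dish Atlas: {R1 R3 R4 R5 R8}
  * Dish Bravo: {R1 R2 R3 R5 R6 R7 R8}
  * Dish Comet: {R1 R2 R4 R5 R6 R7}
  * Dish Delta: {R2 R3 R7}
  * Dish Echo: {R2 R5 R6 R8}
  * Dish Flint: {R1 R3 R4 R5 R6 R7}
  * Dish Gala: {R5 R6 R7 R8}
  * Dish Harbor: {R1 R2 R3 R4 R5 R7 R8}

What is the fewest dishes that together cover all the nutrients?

Take {Gala, Harbor}. Their union is {R1, R2, R3, R4, R5, R6, R7, R8}, which is all 8 nutrients.
No single dish has all 8 nutrients (the largest, Bravo, has 7), so 2 is optimal.

2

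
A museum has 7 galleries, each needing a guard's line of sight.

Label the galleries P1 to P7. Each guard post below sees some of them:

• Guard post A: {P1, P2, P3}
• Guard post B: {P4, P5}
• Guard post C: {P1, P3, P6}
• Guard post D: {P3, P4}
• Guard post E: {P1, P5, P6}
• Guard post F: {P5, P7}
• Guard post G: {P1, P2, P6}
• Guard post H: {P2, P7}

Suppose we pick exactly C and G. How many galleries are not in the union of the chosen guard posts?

3

Union of C, G = {P1, P2, P3, P6}.
Not covered: P4, P5, P7 — 3 galleries.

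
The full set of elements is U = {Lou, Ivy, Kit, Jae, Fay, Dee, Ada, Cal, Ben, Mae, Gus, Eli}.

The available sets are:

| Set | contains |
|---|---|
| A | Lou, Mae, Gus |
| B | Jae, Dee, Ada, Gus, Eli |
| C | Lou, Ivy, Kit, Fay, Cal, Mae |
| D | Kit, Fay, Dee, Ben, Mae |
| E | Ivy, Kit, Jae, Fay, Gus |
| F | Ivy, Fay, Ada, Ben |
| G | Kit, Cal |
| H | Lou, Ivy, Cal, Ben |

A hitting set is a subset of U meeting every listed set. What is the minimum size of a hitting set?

T = {Kit, Ben, Gus} meets every set (each contains at least one member of T), and |T| = 3.
The sets A, F, G are pairwise disjoint, so any hitting set needs a separate element for each — at least 3. Hence 3 is optimal.

3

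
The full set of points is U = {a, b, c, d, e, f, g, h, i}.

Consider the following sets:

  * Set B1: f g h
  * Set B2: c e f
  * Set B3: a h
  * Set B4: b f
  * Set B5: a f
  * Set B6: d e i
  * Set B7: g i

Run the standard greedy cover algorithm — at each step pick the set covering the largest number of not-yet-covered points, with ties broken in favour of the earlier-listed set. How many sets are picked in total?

5

Greedy: pick B1 (covers 3 new) → pick B6 (covers 3 new) → pick B2 (covers 1 new) → pick B3 (covers 1 new) → pick B4 (covers 1 new). Total picks: 5.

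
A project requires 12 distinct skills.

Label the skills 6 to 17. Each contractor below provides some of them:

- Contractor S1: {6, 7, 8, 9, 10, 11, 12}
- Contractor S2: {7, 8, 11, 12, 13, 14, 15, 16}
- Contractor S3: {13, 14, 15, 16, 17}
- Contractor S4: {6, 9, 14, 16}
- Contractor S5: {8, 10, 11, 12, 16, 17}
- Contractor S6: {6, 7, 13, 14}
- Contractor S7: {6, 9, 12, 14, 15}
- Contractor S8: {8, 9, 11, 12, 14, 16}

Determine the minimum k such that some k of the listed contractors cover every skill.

2

S1 and S3 together: S1 ∪ S3 = {6, 7, 8, 9, 10, 11, 12, 13, 14, 15, 16, 17} — every skill is covered.
No single contractor has all 12 skills (the largest, S2, has 8), so 2 is optimal.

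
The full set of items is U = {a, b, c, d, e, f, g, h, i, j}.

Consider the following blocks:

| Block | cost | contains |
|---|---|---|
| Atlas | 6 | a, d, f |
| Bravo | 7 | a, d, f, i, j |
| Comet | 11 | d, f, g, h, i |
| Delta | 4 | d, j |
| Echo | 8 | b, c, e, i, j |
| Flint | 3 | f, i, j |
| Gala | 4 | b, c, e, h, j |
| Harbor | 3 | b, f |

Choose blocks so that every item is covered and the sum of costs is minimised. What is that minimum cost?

Atlas, Comet, Gala together cover every item (Atlas ∪ Comet ∪ Gala = {a, b, c, d, e, f, g, h, i, j}); total cost 6 + 11 + 4 = 21.
The greedy pick Gala, Flint, Atlas, Comet costs 24; no covering selection beats 21.

21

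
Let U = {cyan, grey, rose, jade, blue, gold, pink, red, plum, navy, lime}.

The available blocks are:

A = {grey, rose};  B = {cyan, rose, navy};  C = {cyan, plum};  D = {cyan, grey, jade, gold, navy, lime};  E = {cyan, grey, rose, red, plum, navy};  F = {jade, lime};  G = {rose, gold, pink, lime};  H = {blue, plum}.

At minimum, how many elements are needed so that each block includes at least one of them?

3

Take T = {rose, plum, lime}. Each listed block contains at least one of these, so T is a hitting set of size 3.
The blocks B, F, H are pairwise disjoint, so any hitting set needs a separate element for each — at least 3. Hence 3 is optimal.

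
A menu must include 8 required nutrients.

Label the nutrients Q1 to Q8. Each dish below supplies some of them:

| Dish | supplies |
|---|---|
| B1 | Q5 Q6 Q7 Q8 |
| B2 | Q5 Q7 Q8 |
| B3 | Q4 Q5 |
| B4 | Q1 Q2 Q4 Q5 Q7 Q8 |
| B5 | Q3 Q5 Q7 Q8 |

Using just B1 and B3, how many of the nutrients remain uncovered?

Union of B1, B3 = {Q4, Q5, Q6, Q7, Q8}.
Not covered: Q1, Q2, Q3 — 3 nutrients.

3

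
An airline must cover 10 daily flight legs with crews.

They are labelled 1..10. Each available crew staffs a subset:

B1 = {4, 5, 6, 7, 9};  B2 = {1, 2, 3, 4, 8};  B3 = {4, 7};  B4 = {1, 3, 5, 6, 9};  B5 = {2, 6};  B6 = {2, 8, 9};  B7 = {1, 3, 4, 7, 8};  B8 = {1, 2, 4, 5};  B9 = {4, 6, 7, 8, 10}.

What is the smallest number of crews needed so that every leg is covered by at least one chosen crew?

3

Take {B4, B5, B9}. Their union is {1, 2, 3, 4, 5, 6, 7, 8, 9, 10}, which is all 10 legs.
Only B9 contains 10, so B9 is forced; the remaining 5 legs need at least 2 more crews (each remaining crew adds at most 4) — so at least 3 crews are needed, and 3 is optimal.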